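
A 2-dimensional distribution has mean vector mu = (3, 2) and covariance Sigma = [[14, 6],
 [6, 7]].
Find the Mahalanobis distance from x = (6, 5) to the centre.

Step 1 — centre the observation: (x - mu) = (3, 3).

Step 2 — invert Sigma. det(Sigma) = 14·7 - (6)² = 62.
  Sigma^{-1} = (1/det) · [[d, -b], [-b, a]] = [[0.1129, -0.0968],
 [-0.0968, 0.2258]].

Step 3 — form the quadratic (x - mu)^T · Sigma^{-1} · (x - mu):
  Sigma^{-1} · (x - mu) = (0.0484, 0.3871).
  (x - mu)^T · [Sigma^{-1} · (x - mu)] = (3)·(0.0484) + (3)·(0.3871) = 1.3065.

Step 4 — take square root: d = √(1.3065) ≈ 1.143.

d(x, mu) = √(1.3065) ≈ 1.143


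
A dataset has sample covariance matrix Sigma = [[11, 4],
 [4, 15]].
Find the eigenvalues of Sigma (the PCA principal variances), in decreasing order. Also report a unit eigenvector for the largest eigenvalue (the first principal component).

Step 1 — characteristic polynomial of 2×2 Sigma:
  det(Sigma - λI) = λ² - trace · λ + det = 0.
  trace = 11 + 15 = 26, det = 11·15 - (4)² = 149.
Step 2 — discriminant:
  Δ = trace² - 4·det = 676 - 596 = 80.
Step 3 — eigenvalues:
  λ = (trace ± √Δ)/2 = (26 ± 8.9443)/2,
  λ_1 = 17.4721,  λ_2 = 8.5279.

Step 4 — unit eigenvector for λ_1: solve (Sigma - λ_1 I)v = 0. First row:
  (11 - 17.4721)·v_x + (4)·v_y = 0, i.e. (-6.4721)·v_x + (4)·v_y = 0,
  so v ∝ (b, λ_1 - a) = (4, 6.4721) = u.
  ||u|| = √((4)² + (6.4721)²) = √(57.8885) ≈ 7.6085,
  v_1 = u/||u|| ≈ (0.5257, 0.8507) (||v_1|| = 1).

λ_1 = 17.4721,  λ_2 = 8.5279;  v_1 ≈ (0.5257, 0.8507)


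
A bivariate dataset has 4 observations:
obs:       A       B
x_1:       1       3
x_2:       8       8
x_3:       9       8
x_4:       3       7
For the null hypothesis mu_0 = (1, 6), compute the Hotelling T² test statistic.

Step 1 — sample mean vector:
  mean(A) = (1 + 8 + 9 + 3) / 4 = 21/4 = 5.25
  mean(B) = (3 + 8 + 8 + 7) / 4 = 26/4 = 6.5
  x̄ = (5.25, 6.5),  deviation x̄ - mu_0 = (5.25, 6.5) - (1, 6) = (4.25, 0.5).

Step 2 — sample covariance matrix, S[i,j] = (1/(n-1)) · Σ_k (x_{k,i} - mean_i) · (x_{k,j} - mean_j), divisor n-1 = 3:
  S[A,A] = ((-4.25)·(-4.25) + (2.75)·(2.75) + (3.75)·(3.75) + (-2.25)·(-2.25)) / 3 = 44.75/3 = 14.9167
  S[A,B] = ((-4.25)·(-3.5) + (2.75)·(1.5) + (3.75)·(1.5) + (-2.25)·(0.5)) / 3 = 23.5/3 = 7.8333
  S[B,B] = ((-3.5)·(-3.5) + (1.5)·(1.5) + (1.5)·(1.5) + (0.5)·(0.5)) / 3 = 17/3 = 5.6667
  S = [[14.9167, 7.8333],
 [7.8333, 5.6667]].

Step 3 — invert S. det(S) = 14.9167·5.6667 - (7.8333)² = 23.1667.
  S^{-1} = (1/det) · [[d, -b], [-b, a]] = [[0.2446, -0.3381],
 [-0.3381, 0.6439]].

Step 4 — quadratic form (x̄ - mu_0)^T · S^{-1} · (x̄ - mu_0):
  S^{-1} · (x̄ - mu_0) = (0.8705, -1.1151),
  (x̄ - mu_0)^T · [...] = (4.25)·(0.8705) + (0.5)·(-1.1151) = 3.1421.

Step 5 — scale by n: T² = 4 · 3.1421 = 12.5683.

T² ≈ 12.5683


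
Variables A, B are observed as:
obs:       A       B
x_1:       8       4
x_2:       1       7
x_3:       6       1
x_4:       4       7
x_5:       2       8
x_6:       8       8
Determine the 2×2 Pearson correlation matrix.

Step 1 — column means:
  mean(A) = (8 + 1 + 6 + 4 + 2 + 8) / 6 = 29/6 = 4.8333
  mean(B) = (4 + 7 + 1 + 7 + 8 + 8) / 6 = 35/6 = 5.8333

Step 2 — sample variances and covariances s[i,j] = (1/(n-1)) · Σ_k (x_{k,i} - mean_i) · (x_{k,j} - mean_j), with n-1 = 5:
  s[A,A] = ((3.1667)·(3.1667) + (-3.8333)·(-3.8333) + (1.1667)·(1.1667) + (-0.8333)·(-0.8333) + (-2.8333)·(-2.8333) + (3.1667)·(3.1667)) / 5 = 44.8333/5 = 8.9667
  s[A,B] = ((3.1667)·(-1.8333) + (-3.8333)·(1.1667) + (1.1667)·(-4.8333) + (-0.8333)·(1.1667) + (-2.8333)·(2.1667) + (3.1667)·(2.1667)) / 5 = -16.1667/5 = -3.2333
  s[B,B] = ((-1.8333)·(-1.8333) + (1.1667)·(1.1667) + (-4.8333)·(-4.8333) + (1.1667)·(1.1667) + (2.1667)·(2.1667) + (2.1667)·(2.1667)) / 5 = 38.8333/5 = 7.7667
  Sample standard deviations s_i = √(s[i,i]):
  s(A) = √(8.9667) = 2.9944
  s(B) = √(7.7667) = 2.7869

Step 3 — r_{ij} = s_{ij} / (s_i · s_j):
  r[A,A] = 1 (diagonal).
  r[A,B] = -3.2333 / (2.9944 · 2.7869) = -3.2333 / 8.3451 = -0.3875
  r[B,B] = 1 (diagonal).

R is symmetric with unit diagonal. Assembling:

R = [[1, -0.3875],
 [-0.3875, 1]]


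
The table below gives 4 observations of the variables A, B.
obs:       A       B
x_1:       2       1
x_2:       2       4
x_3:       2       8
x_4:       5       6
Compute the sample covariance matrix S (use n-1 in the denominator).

Step 1 — column means:
  mean(A) = (2 + 2 + 2 + 5) / 4 = 11/4 = 2.75
  mean(B) = (1 + 4 + 8 + 6) / 4 = 19/4 = 4.75

Step 2 — sample covariance S[i,j] = (1/(n-1)) · Σ_k (x_{k,i} - mean_i) · (x_{k,j} - mean_j), with n-1 = 3.
  S[A,A] = ((-0.75)·(-0.75) + (-0.75)·(-0.75) + (-0.75)·(-0.75) + (2.25)·(2.25)) / 3 = 6.75/3 = 2.25
  S[A,B] = ((-0.75)·(-3.75) + (-0.75)·(-0.75) + (-0.75)·(3.25) + (2.25)·(1.25)) / 3 = 3.75/3 = 1.25
  S[B,B] = ((-3.75)·(-3.75) + (-0.75)·(-0.75) + (3.25)·(3.25) + (1.25)·(1.25)) / 3 = 26.75/3 = 8.9167

S is symmetric (S[j,i] = S[i,j]). Assembling:

S = [[2.25, 1.25],
 [1.25, 8.9167]]


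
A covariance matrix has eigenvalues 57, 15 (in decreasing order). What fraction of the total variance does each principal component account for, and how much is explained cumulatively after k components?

Step 1 — total variance = trace(Sigma) = Σ λ_i = 57 + 15 = 72.

Step 2 — fraction explained by component i = λ_i / Σ λ:
  PC1: 57/72 = 0.7917
  PC2: 15/72 = 0.2083

Step 3 — cumulative fraction after k components = (λ_1 + ... + λ_k) / Σ λ:
  k = 1: 57/72 = 0.7917
  k = 2: (57 + 15)/72 = 72/72 = 1

Summary (fraction, with percent):

explained: PC1 0.7917 (79.17%), PC2 0.2083 (20.83%);  cumulative: 0.7917, 1


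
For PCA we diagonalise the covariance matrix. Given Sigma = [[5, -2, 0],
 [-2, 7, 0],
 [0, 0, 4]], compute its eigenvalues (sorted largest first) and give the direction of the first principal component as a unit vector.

Step 1 — characteristic polynomial p(λ) = det(λI - Sigma) = λ³ - tr·λ² + c_1·λ - det, where tr = trace, c_1 = sum of the principal 2×2 minors, det = det(Sigma):
  tr = 5 + 7 + 4 = 16,
  c_1 = (5·7 - (-2)²) + (5·4 - (0)²) + (7·4 - (0)²) = 31 + 20 + 28 = 79,
  det = 5·(7·4 - (0)²) - (-2)·((-2)·4 - (0)·(0)) + (0)·((-2)·(0) - 7·(0)) = 5·(28) - (-2)·(-8) + (0)·(0) = 124.
  So p(λ) = λ³ - 16λ² + 79λ - 124.
Step 2 — look for an integer root (rational root theorem: any rational root is an integer divisor of 124). Testing λ = 4:
  p(4) = 64 - 256 + 316 - 124 = 0  ✓
  Dividing out (λ - 4): p(λ) = (λ - 4)(λ² - 12λ + 31).
Step 3 — remaining eigenvalues from the quadratic λ² - 12λ + 31 = 0:
  Δ = 12² - 4·31 = 144 - 124 = 20,  λ = (12 ± √20)/2 = (12 ± 4.4721)/2 ≈ 8.2361 or 3.7639.
  Sorted: λ_1 = 8.2361,  λ_2 = 4,  λ_3 = 3.7639  (check: sum = 16 = tr ✓).

Step 4 — unit eigenvector for λ_1 ≈ 8.2361: v spans the null space of (Sigma - λ_1 I), whose rows are
  r_1 = (-3.2361, -2, 0),  r_2 = (-2, -1.2361, 0),  r_3 = (0, 0, -4.2361).
  v is orthogonal to every row, so take v ∝ r_1 × r_3 = ((-2)·(-4.2361) - (0)·(0), (0)·(0) - (-3.2361)·(-4.2361), (-3.2361)·(0) - (-2)·(0)) ≈ (8.4721, -13.7082, 0).
  Let u = (8.4721, -13.7082, 0).
  ||u|| = √((8.4721)² + (-13.7082)² + (0)²) = √(259.6919) ≈ 16.115,  v_1 = u/||u|| ≈ (0.5257, -0.8507, 0) (||v_1|| = 1).

λ_1 = 8.2361,  λ_2 = 4,  λ_3 = 3.7639;  v_1 ≈ (0.5257, -0.8507, 0)


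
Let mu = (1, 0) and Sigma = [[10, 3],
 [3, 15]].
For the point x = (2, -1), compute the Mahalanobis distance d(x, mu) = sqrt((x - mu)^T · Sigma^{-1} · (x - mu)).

Step 1 — centre the observation: (x - mu) = (1, -1).

Step 2 — invert Sigma. det(Sigma) = 10·15 - (3)² = 141.
  Sigma^{-1} = (1/det) · [[d, -b], [-b, a]] = [[0.1064, -0.0213],
 [-0.0213, 0.0709]].

Step 3 — form the quadratic (x - mu)^T · Sigma^{-1} · (x - mu):
  Sigma^{-1} · (x - mu) = (0.1277, -0.0922).
  (x - mu)^T · [Sigma^{-1} · (x - mu)] = (1)·(0.1277) + (-1)·(-0.0922) = 0.2199.

Step 4 — take square root: d = √(0.2199) ≈ 0.4689.

d(x, mu) = √(0.2199) ≈ 0.4689


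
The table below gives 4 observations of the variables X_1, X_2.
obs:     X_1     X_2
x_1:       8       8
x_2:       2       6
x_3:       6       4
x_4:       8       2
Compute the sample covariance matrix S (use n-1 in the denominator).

Step 1 — column means:
  mean(X_1) = (8 + 2 + 6 + 8) / 4 = 24/4 = 6
  mean(X_2) = (8 + 6 + 4 + 2) / 4 = 20/4 = 5

Step 2 — sample covariance S[i,j] = (1/(n-1)) · Σ_k (x_{k,i} - mean_i) · (x_{k,j} - mean_j), with n-1 = 3.
  S[X_1,X_1] = ((2)·(2) + (-4)·(-4) + (0)·(0) + (2)·(2)) / 3 = 24/3 = 8
  S[X_1,X_2] = ((2)·(3) + (-4)·(1) + (0)·(-1) + (2)·(-3)) / 3 = -4/3 = -1.3333
  S[X_2,X_2] = ((3)·(3) + (1)·(1) + (-1)·(-1) + (-3)·(-3)) / 3 = 20/3 = 6.6667

S is symmetric (S[j,i] = S[i,j]). Assembling:

S = [[8, -1.3333],
 [-1.3333, 6.6667]]


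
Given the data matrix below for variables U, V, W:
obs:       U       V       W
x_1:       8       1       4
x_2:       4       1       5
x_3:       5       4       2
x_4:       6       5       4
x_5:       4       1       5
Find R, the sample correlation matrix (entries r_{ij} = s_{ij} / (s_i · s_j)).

Step 1 — column means:
  mean(U) = (8 + 4 + 5 + 6 + 4) / 5 = 27/5 = 5.4
  mean(V) = (1 + 1 + 4 + 5 + 1) / 5 = 12/5 = 2.4
  mean(W) = (4 + 5 + 2 + 4 + 5) / 5 = 20/5 = 4

Step 2 — sample variances and covariances s[i,j] = (1/(n-1)) · Σ_k (x_{k,i} - mean_i) · (x_{k,j} - mean_j), with n-1 = 4:
  s[U,U] = ((2.6)·(2.6) + (-1.4)·(-1.4) + (-0.4)·(-0.4) + (0.6)·(0.6) + (-1.4)·(-1.4)) / 4 = 11.2/4 = 2.8
  s[U,V] = ((2.6)·(-1.4) + (-1.4)·(-1.4) + (-0.4)·(1.6) + (0.6)·(2.6) + (-1.4)·(-1.4)) / 4 = 1.2/4 = 0.3
  s[U,W] = ((2.6)·(0) + (-1.4)·(1) + (-0.4)·(-2) + (0.6)·(0) + (-1.4)·(1)) / 4 = -2/4 = -0.5
  s[V,V] = ((-1.4)·(-1.4) + (-1.4)·(-1.4) + (1.6)·(1.6) + (2.6)·(2.6) + (-1.4)·(-1.4)) / 4 = 15.2/4 = 3.8
  s[V,W] = ((-1.4)·(0) + (-1.4)·(1) + (1.6)·(-2) + (2.6)·(0) + (-1.4)·(1)) / 4 = -6/4 = -1.5
  s[W,W] = ((0)·(0) + (1)·(1) + (-2)·(-2) + (0)·(0) + (1)·(1)) / 4 = 6/4 = 1.5
  Sample standard deviations s_i = √(s[i,i]):
  s(U) = √(2.8) = 1.6733
  s(V) = √(3.8) = 1.9494
  s(W) = √(1.5) = 1.2247

Step 3 — r_{ij} = s_{ij} / (s_i · s_j):
  r[U,U] = 1 (diagonal).
  r[U,V] = 0.3 / (1.6733 · 1.9494) = 0.3 / 3.2619 = 0.092
  r[U,W] = -0.5 / (1.6733 · 1.2247) = -0.5 / 2.0494 = -0.244
  r[V,V] = 1 (diagonal).
  r[V,W] = -1.5 / (1.9494 · 1.2247) = -1.5 / 2.3875 = -0.6283
  r[W,W] = 1 (diagonal).

R is symmetric with unit diagonal. Assembling:

R = [[1, 0.092, -0.244],
 [0.092, 1, -0.6283],
 [-0.244, -0.6283, 1]]


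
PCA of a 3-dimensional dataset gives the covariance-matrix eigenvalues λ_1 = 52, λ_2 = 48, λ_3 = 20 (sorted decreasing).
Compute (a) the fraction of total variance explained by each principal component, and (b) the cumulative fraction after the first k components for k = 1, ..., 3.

Step 1 — total variance = trace(Sigma) = Σ λ_i = 52 + 48 + 20 = 120.

Step 2 — fraction explained by component i = λ_i / Σ λ:
  PC1: 52/120 = 0.4333
  PC2: 48/120 = 0.4
  PC3: 20/120 = 0.1667

Step 3 — cumulative fraction after k components = (λ_1 + ... + λ_k) / Σ λ:
  k = 1: 52/120 = 0.4333
  k = 2: (52 + 48)/120 = 100/120 = 0.8333
  k = 3: (52 + 48 + 20)/120 = 120/120 = 1

Summary (fraction, with percent):

explained: PC1 0.4333 (43.33%), PC2 0.4 (40%), PC3 0.1667 (16.67%);  cumulative: 0.4333, 0.8333, 1


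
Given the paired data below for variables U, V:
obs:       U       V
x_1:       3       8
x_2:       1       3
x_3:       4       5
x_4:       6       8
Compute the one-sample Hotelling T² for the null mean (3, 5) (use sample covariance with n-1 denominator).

Step 1 — sample mean vector:
  mean(U) = (3 + 1 + 4 + 6) / 4 = 14/4 = 3.5
  mean(V) = (8 + 3 + 5 + 8) / 4 = 24/4 = 6
  x̄ = (3.5, 6),  deviation x̄ - mu_0 = (3.5, 6) - (3, 5) = (0.5, 1).

Step 2 — sample covariance matrix, S[i,j] = (1/(n-1)) · Σ_k (x_{k,i} - mean_i) · (x_{k,j} - mean_j), divisor n-1 = 3:
  S[U,U] = ((-0.5)·(-0.5) + (-2.5)·(-2.5) + (0.5)·(0.5) + (2.5)·(2.5)) / 3 = 13/3 = 4.3333
  S[U,V] = ((-0.5)·(2) + (-2.5)·(-3) + (0.5)·(-1) + (2.5)·(2)) / 3 = 11/3 = 3.6667
  S[V,V] = ((2)·(2) + (-3)·(-3) + (-1)·(-1) + (2)·(2)) / 3 = 18/3 = 6
  S = [[4.3333, 3.6667],
 [3.6667, 6]].

Step 3 — invert S. det(S) = 4.3333·6 - (3.6667)² = 12.5556.
  S^{-1} = (1/det) · [[d, -b], [-b, a]] = [[0.4779, -0.292],
 [-0.292, 0.3451]].

Step 4 — quadratic form (x̄ - mu_0)^T · S^{-1} · (x̄ - mu_0):
  S^{-1} · (x̄ - mu_0) = (-0.0531, 0.1991),
  (x̄ - mu_0)^T · [...] = (0.5)·(-0.0531) + (1)·(0.1991) = 0.1726.

Step 5 — scale by n: T² = 4 · 0.1726 = 0.6903.

T² ≈ 0.6903


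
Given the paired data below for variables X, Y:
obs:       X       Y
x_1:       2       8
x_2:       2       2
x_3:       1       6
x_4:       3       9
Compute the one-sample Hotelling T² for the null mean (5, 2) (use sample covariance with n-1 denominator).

Step 1 — sample mean vector:
  mean(X) = (2 + 2 + 1 + 3) / 4 = 8/4 = 2
  mean(Y) = (8 + 2 + 6 + 9) / 4 = 25/4 = 6.25
  x̄ = (2, 6.25),  deviation x̄ - mu_0 = (2, 6.25) - (5, 2) = (-3, 4.25).

Step 2 — sample covariance matrix, S[i,j] = (1/(n-1)) · Σ_k (x_{k,i} - mean_i) · (x_{k,j} - mean_j), divisor n-1 = 3:
  S[X,X] = ((0)·(0) + (0)·(0) + (-1)·(-1) + (1)·(1)) / 3 = 2/3 = 0.6667
  S[X,Y] = ((0)·(1.75) + (0)·(-4.25) + (-1)·(-0.25) + (1)·(2.75)) / 3 = 3/3 = 1
  S[Y,Y] = ((1.75)·(1.75) + (-4.25)·(-4.25) + (-0.25)·(-0.25) + (2.75)·(2.75)) / 3 = 28.75/3 = 9.5833
  S = [[0.6667, 1],
 [1, 9.5833]].

Step 3 — invert S. det(S) = 0.6667·9.5833 - (1)² = 5.3889.
  S^{-1} = (1/det) · [[d, -b], [-b, a]] = [[1.7784, -0.1856],
 [-0.1856, 0.1237]].

Step 4 — quadratic form (x̄ - mu_0)^T · S^{-1} · (x̄ - mu_0):
  S^{-1} · (x̄ - mu_0) = (-6.1237, 1.0825),
  (x̄ - mu_0)^T · [...] = (-3)·(-6.1237) + (4.25)·(1.0825) = 22.9716.

Step 5 — scale by n: T² = 4 · 22.9716 = 91.8866.

T² ≈ 91.8866


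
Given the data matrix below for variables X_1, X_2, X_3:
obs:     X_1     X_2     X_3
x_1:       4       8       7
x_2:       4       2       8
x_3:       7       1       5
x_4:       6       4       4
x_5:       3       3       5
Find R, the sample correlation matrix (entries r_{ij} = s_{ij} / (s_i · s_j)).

Step 1 — column means:
  mean(X_1) = (4 + 4 + 7 + 6 + 3) / 5 = 24/5 = 4.8
  mean(X_2) = (8 + 2 + 1 + 4 + 3) / 5 = 18/5 = 3.6
  mean(X_3) = (7 + 8 + 5 + 4 + 5) / 5 = 29/5 = 5.8

Step 2 — sample variances and covariances s[i,j] = (1/(n-1)) · Σ_k (x_{k,i} - mean_i) · (x_{k,j} - mean_j), with n-1 = 4:
  s[X_1,X_1] = ((-0.8)·(-0.8) + (-0.8)·(-0.8) + (2.2)·(2.2) + (1.2)·(1.2) + (-1.8)·(-1.8)) / 4 = 10.8/4 = 2.7
  s[X_1,X_2] = ((-0.8)·(4.4) + (-0.8)·(-1.6) + (2.2)·(-2.6) + (1.2)·(0.4) + (-1.8)·(-0.6)) / 4 = -6.4/4 = -1.6
  s[X_1,X_3] = ((-0.8)·(1.2) + (-0.8)·(2.2) + (2.2)·(-0.8) + (1.2)·(-1.8) + (-1.8)·(-0.8)) / 4 = -5.2/4 = -1.3
  s[X_2,X_2] = ((4.4)·(4.4) + (-1.6)·(-1.6) + (-2.6)·(-2.6) + (0.4)·(0.4) + (-0.6)·(-0.6)) / 4 = 29.2/4 = 7.3
  s[X_2,X_3] = ((4.4)·(1.2) + (-1.6)·(2.2) + (-2.6)·(-0.8) + (0.4)·(-1.8) + (-0.6)·(-0.8)) / 4 = 3.6/4 = 0.9
  s[X_3,X_3] = ((1.2)·(1.2) + (2.2)·(2.2) + (-0.8)·(-0.8) + (-1.8)·(-1.8) + (-0.8)·(-0.8)) / 4 = 10.8/4 = 2.7
  Sample standard deviations s_i = √(s[i,i]):
  s(X_1) = √(2.7) = 1.6432
  s(X_2) = √(7.3) = 2.7019
  s(X_3) = √(2.7) = 1.6432

Step 3 — r_{ij} = s_{ij} / (s_i · s_j):
  r[X_1,X_1] = 1 (diagonal).
  r[X_1,X_2] = -1.6 / (1.6432 · 2.7019) = -1.6 / 4.4396 = -0.3604
  r[X_1,X_3] = -1.3 / (1.6432 · 1.6432) = -1.3 / 2.7 = -0.4815
  r[X_2,X_2] = 1 (diagonal).
  r[X_2,X_3] = 0.9 / (2.7019 · 1.6432) = 0.9 / 4.4396 = 0.2027
  r[X_3,X_3] = 1 (diagonal).

R is symmetric with unit diagonal. Assembling:

R = [[1, -0.3604, -0.4815],
 [-0.3604, 1, 0.2027],
 [-0.4815, 0.2027, 1]]


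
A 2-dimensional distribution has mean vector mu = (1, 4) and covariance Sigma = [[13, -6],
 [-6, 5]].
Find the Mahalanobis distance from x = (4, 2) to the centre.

Step 1 — centre the observation: (x - mu) = (3, -2).

Step 2 — invert Sigma. det(Sigma) = 13·5 - (-6)² = 29.
  Sigma^{-1} = (1/det) · [[d, -b], [-b, a]] = [[0.1724, 0.2069],
 [0.2069, 0.4483]].

Step 3 — form the quadratic (x - mu)^T · Sigma^{-1} · (x - mu):
  Sigma^{-1} · (x - mu) = (0.1034, -0.2759).
  (x - mu)^T · [Sigma^{-1} · (x - mu)] = (3)·(0.1034) + (-2)·(-0.2759) = 0.8621.

Step 4 — take square root: d = √(0.8621) ≈ 0.9285.

d(x, mu) = √(0.8621) ≈ 0.9285


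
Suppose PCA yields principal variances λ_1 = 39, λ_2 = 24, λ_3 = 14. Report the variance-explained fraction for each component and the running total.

Step 1 — total variance = trace(Sigma) = Σ λ_i = 39 + 24 + 14 = 77.

Step 2 — fraction explained by component i = λ_i / Σ λ:
  PC1: 39/77 = 0.5065
  PC2: 24/77 = 0.3117
  PC3: 14/77 = 0.1818

Step 3 — cumulative fraction after k components = (λ_1 + ... + λ_k) / Σ λ:
  k = 1: 39/77 = 0.5065
  k = 2: (39 + 24)/77 = 63/77 = 0.8182
  k = 3: (39 + 24 + 14)/77 = 77/77 = 1

Summary (fraction, with percent):

explained: PC1 0.5065 (50.65%), PC2 0.3117 (31.17%), PC3 0.1818 (18.18%);  cumulative: 0.5065, 0.8182, 1


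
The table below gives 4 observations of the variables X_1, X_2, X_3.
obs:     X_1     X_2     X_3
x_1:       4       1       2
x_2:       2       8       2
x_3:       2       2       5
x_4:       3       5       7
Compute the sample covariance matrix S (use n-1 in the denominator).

Step 1 — column means:
  mean(X_1) = (4 + 2 + 2 + 3) / 4 = 11/4 = 2.75
  mean(X_2) = (1 + 8 + 2 + 5) / 4 = 16/4 = 4
  mean(X_3) = (2 + 2 + 5 + 7) / 4 = 16/4 = 4

Step 2 — sample covariance S[i,j] = (1/(n-1)) · Σ_k (x_{k,i} - mean_i) · (x_{k,j} - mean_j), with n-1 = 3.
  S[X_1,X_1] = ((1.25)·(1.25) + (-0.75)·(-0.75) + (-0.75)·(-0.75) + (0.25)·(0.25)) / 3 = 2.75/3 = 0.9167
  S[X_1,X_2] = ((1.25)·(-3) + (-0.75)·(4) + (-0.75)·(-2) + (0.25)·(1)) / 3 = -5/3 = -1.6667
  S[X_1,X_3] = ((1.25)·(-2) + (-0.75)·(-2) + (-0.75)·(1) + (0.25)·(3)) / 3 = -1/3 = -0.3333
  S[X_2,X_2] = ((-3)·(-3) + (4)·(4) + (-2)·(-2) + (1)·(1)) / 3 = 30/3 = 10
  S[X_2,X_3] = ((-3)·(-2) + (4)·(-2) + (-2)·(1) + (1)·(3)) / 3 = -1/3 = -0.3333
  S[X_3,X_3] = ((-2)·(-2) + (-2)·(-2) + (1)·(1) + (3)·(3)) / 3 = 18/3 = 6

S is symmetric (S[j,i] = S[i,j]). Assembling:

S = [[0.9167, -1.6667, -0.3333],
 [-1.6667, 10, -0.3333],
 [-0.3333, -0.3333, 6]]


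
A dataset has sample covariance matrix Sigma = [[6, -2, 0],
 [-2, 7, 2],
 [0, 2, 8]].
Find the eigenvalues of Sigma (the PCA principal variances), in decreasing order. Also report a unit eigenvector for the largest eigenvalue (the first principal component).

Step 1 — characteristic polynomial p(λ) = det(λI - Sigma) = λ³ - tr·λ² + c_1·λ - det, where tr = trace, c_1 = sum of the principal 2×2 minors, det = det(Sigma):
  tr = 6 + 7 + 8 = 21,
  c_1 = (6·7 - (-2)²) + (6·8 - (0)²) + (7·8 - (2)²) = 38 + 48 + 52 = 138,
  det = 6·(7·8 - (2)²) - (-2)·((-2)·8 - (2)·(0)) + (0)·((-2)·(2) - 7·(0)) = 6·(52) - (-2)·(-16) + (0)·(-4) = 280.
  So p(λ) = λ³ - 21λ² + 138λ - 280.
Step 2 — look for an integer root (rational root theorem: any rational root is an integer divisor of 280). Testing λ = 4:
  p(4) = 64 - 336 + 552 - 280 = 0  ✓
  Dividing out (λ - 4): p(λ) = (λ - 4)(λ² - 17λ + 70).
Step 3 — remaining eigenvalues from the quadratic λ² - 17λ + 70 = 0:
  Δ = 17² - 4·70 = 289 - 280 = 9,  λ = (17 ± √9)/2 = (17 ± 3)/2 = 10 or 7.
  Sorted: λ_1 = 10,  λ_2 = 7,  λ_3 = 4  (check: sum = 21 = tr ✓).

Step 4 — unit eigenvector for λ_1 = 10: v spans the null space of (Sigma - λ_1 I), whose rows are
  r_1 = (-4, -2, 0),  r_2 = (-2, -3, 2),  r_3 = (0, 2, -2).
  v is orthogonal to every row, so take v ∝ r_1 × r_2 = ((-2)·(2) - (0)·(-3), (0)·(-2) - (-4)·(2), (-4)·(-3) - (-2)·(-2)) = (-4, 8, 8).
  Rescale (divide by 4; multiply by -1 so the first nonzero entry is positive): u = (1, -2, -2).
  ||u|| = √((1)² + (-2)² + (-2)²) = √(9) = 3,  v_1 = u/||u|| ≈ (0.3333, -0.6667, -0.6667) (||v_1|| = 1).

λ_1 = 10,  λ_2 = 7,  λ_3 = 4;  v_1 ≈ (0.3333, -0.6667, -0.6667)


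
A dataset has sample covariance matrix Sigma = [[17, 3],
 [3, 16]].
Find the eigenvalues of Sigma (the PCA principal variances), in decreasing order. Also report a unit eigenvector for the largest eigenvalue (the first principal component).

Step 1 — characteristic polynomial of 2×2 Sigma:
  det(Sigma - λI) = λ² - trace · λ + det = 0.
  trace = 17 + 16 = 33, det = 17·16 - (3)² = 263.
Step 2 — discriminant:
  Δ = trace² - 4·det = 1089 - 1052 = 37.
Step 3 — eigenvalues:
  λ = (trace ± √Δ)/2 = (33 ± 6.0828)/2,
  λ_1 = 19.5414,  λ_2 = 13.4586.

Step 4 — unit eigenvector for λ_1: solve (Sigma - λ_1 I)v = 0. First row:
  (17 - 19.5414)·v_x + (3)·v_y = 0, i.e. (-2.5414)·v_x + (3)·v_y = 0,
  so v ∝ (b, λ_1 - a) = (3, 2.5414) = u.
  ||u|| = √((3)² + (2.5414)²) = √(15.4586) ≈ 3.9317,
  v_1 = u/||u|| ≈ (0.763, 0.6464) (||v_1|| = 1).

λ_1 = 19.5414,  λ_2 = 13.4586;  v_1 ≈ (0.763, 0.6464)


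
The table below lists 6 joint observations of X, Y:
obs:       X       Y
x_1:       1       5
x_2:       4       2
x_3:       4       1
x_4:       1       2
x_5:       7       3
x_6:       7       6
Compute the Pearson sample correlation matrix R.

Step 1 — column means:
  mean(X) = (1 + 4 + 4 + 1 + 7 + 7) / 6 = 24/6 = 4
  mean(Y) = (5 + 2 + 1 + 2 + 3 + 6) / 6 = 19/6 = 3.1667

Step 2 — sample variances and covariances s[i,j] = (1/(n-1)) · Σ_k (x_{k,i} - mean_i) · (x_{k,j} - mean_j), with n-1 = 5:
  s[X,X] = ((-3)·(-3) + (0)·(0) + (0)·(0) + (-3)·(-3) + (3)·(3) + (3)·(3)) / 5 = 36/5 = 7.2
  s[X,Y] = ((-3)·(1.8333) + (0)·(-1.1667) + (0)·(-2.1667) + (-3)·(-1.1667) + (3)·(-0.1667) + (3)·(2.8333)) / 5 = 6/5 = 1.2
  s[Y,Y] = ((1.8333)·(1.8333) + (-1.1667)·(-1.1667) + (-2.1667)·(-2.1667) + (-1.1667)·(-1.1667) + (-0.1667)·(-0.1667) + (2.8333)·(2.8333)) / 5 = 18.8333/5 = 3.7667
  Sample standard deviations s_i = √(s[i,i]):
  s(X) = √(7.2) = 2.6833
  s(Y) = √(3.7667) = 1.9408

Step 3 — r_{ij} = s_{ij} / (s_i · s_j):
  r[X,X] = 1 (diagonal).
  r[X,Y] = 1.2 / (2.6833 · 1.9408) = 1.2 / 5.2077 = 0.2304
  r[Y,Y] = 1 (diagonal).

R is symmetric with unit diagonal. Assembling:

R = [[1, 0.2304],
 [0.2304, 1]]


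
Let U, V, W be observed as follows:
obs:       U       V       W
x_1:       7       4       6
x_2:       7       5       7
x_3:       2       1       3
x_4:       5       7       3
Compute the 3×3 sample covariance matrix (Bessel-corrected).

Step 1 — column means:
  mean(U) = (7 + 7 + 2 + 5) / 4 = 21/4 = 5.25
  mean(V) = (4 + 5 + 1 + 7) / 4 = 17/4 = 4.25
  mean(W) = (6 + 7 + 3 + 3) / 4 = 19/4 = 4.75

Step 2 — sample covariance S[i,j] = (1/(n-1)) · Σ_k (x_{k,i} - mean_i) · (x_{k,j} - mean_j), with n-1 = 3.
  S[U,U] = ((1.75)·(1.75) + (1.75)·(1.75) + (-3.25)·(-3.25) + (-0.25)·(-0.25)) / 3 = 16.75/3 = 5.5833
  S[U,V] = ((1.75)·(-0.25) + (1.75)·(0.75) + (-3.25)·(-3.25) + (-0.25)·(2.75)) / 3 = 10.75/3 = 3.5833
  S[U,W] = ((1.75)·(1.25) + (1.75)·(2.25) + (-3.25)·(-1.75) + (-0.25)·(-1.75)) / 3 = 12.25/3 = 4.0833
  S[V,V] = ((-0.25)·(-0.25) + (0.75)·(0.75) + (-3.25)·(-3.25) + (2.75)·(2.75)) / 3 = 18.75/3 = 6.25
  S[V,W] = ((-0.25)·(1.25) + (0.75)·(2.25) + (-3.25)·(-1.75) + (2.75)·(-1.75)) / 3 = 2.25/3 = 0.75
  S[W,W] = ((1.25)·(1.25) + (2.25)·(2.25) + (-1.75)·(-1.75) + (-1.75)·(-1.75)) / 3 = 12.75/3 = 4.25

S is symmetric (S[j,i] = S[i,j]). Assembling:

S = [[5.5833, 3.5833, 4.0833],
 [3.5833, 6.25, 0.75],
 [4.0833, 0.75, 4.25]]


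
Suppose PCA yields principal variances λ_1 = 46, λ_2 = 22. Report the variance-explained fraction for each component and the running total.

Step 1 — total variance = trace(Sigma) = Σ λ_i = 46 + 22 = 68.

Step 2 — fraction explained by component i = λ_i / Σ λ:
  PC1: 46/68 = 0.6765
  PC2: 22/68 = 0.3235

Step 3 — cumulative fraction after k components = (λ_1 + ... + λ_k) / Σ λ:
  k = 1: 46/68 = 0.6765
  k = 2: (46 + 22)/68 = 68/68 = 1

Summary (fraction, with percent):

explained: PC1 0.6765 (67.65%), PC2 0.3235 (32.35%);  cumulative: 0.6765, 1


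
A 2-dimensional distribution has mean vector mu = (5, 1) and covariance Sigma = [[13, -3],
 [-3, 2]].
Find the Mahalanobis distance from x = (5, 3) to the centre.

Step 1 — centre the observation: (x - mu) = (0, 2).

Step 2 — invert Sigma. det(Sigma) = 13·2 - (-3)² = 17.
  Sigma^{-1} = (1/det) · [[d, -b], [-b, a]] = [[0.1176, 0.1765],
 [0.1765, 0.7647]].

Step 3 — form the quadratic (x - mu)^T · Sigma^{-1} · (x - mu):
  Sigma^{-1} · (x - mu) = (0.3529, 1.5294).
  (x - mu)^T · [Sigma^{-1} · (x - mu)] = (0)·(0.3529) + (2)·(1.5294) = 3.0588.

Step 4 — take square root: d = √(3.0588) ≈ 1.7489.

d(x, mu) = √(3.0588) ≈ 1.7489


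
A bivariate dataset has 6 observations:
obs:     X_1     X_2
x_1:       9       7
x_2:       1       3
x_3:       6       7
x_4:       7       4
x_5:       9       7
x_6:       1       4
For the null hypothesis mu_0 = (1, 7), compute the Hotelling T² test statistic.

Step 1 — sample mean vector:
  mean(X_1) = (9 + 1 + 6 + 7 + 9 + 1) / 6 = 33/6 = 5.5
  mean(X_2) = (7 + 3 + 7 + 4 + 7 + 4) / 6 = 32/6 = 5.3333
  x̄ = (5.5, 5.3333),  deviation x̄ - mu_0 = (5.5, 5.3333) - (1, 7) = (4.5, -1.6667).

Step 2 — sample covariance matrix, S[i,j] = (1/(n-1)) · Σ_k (x_{k,i} - mean_i) · (x_{k,j} - mean_j), divisor n-1 = 5:
  S[X_1,X_1] = ((3.5)·(3.5) + (-4.5)·(-4.5) + (0.5)·(0.5) + (1.5)·(1.5) + (3.5)·(3.5) + (-4.5)·(-4.5)) / 5 = 67.5/5 = 13.5
  S[X_1,X_2] = ((3.5)·(1.6667) + (-4.5)·(-2.3333) + (0.5)·(1.6667) + (1.5)·(-1.3333) + (3.5)·(1.6667) + (-4.5)·(-1.3333)) / 5 = 27/5 = 5.4
  S[X_2,X_2] = ((1.6667)·(1.6667) + (-2.3333)·(-2.3333) + (1.6667)·(1.6667) + (-1.3333)·(-1.3333) + (1.6667)·(1.6667) + (-1.3333)·(-1.3333)) / 5 = 17.3333/5 = 3.4667
  S = [[13.5, 5.4],
 [5.4, 3.4667]].

Step 3 — invert S. det(S) = 13.5·3.4667 - (5.4)² = 17.64.
  S^{-1} = (1/det) · [[d, -b], [-b, a]] = [[0.1965, -0.3061],
 [-0.3061, 0.7653]].

Step 4 — quadratic form (x̄ - mu_0)^T · S^{-1} · (x̄ - mu_0):
  S^{-1} · (x̄ - mu_0) = (1.3946, -2.6531),
  (x̄ - mu_0)^T · [...] = (4.5)·(1.3946) + (-1.6667)·(-2.6531) = 10.6973.

Step 5 — scale by n: T² = 6 · 10.6973 = 64.1837.

T² ≈ 64.1837


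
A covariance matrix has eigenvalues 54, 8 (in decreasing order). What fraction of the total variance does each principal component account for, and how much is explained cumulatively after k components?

Step 1 — total variance = trace(Sigma) = Σ λ_i = 54 + 8 = 62.

Step 2 — fraction explained by component i = λ_i / Σ λ:
  PC1: 54/62 = 0.871
  PC2: 8/62 = 0.129

Step 3 — cumulative fraction after k components = (λ_1 + ... + λ_k) / Σ λ:
  k = 1: 54/62 = 0.871
  k = 2: (54 + 8)/62 = 62/62 = 1

Summary (fraction, with percent):

explained: PC1 0.871 (87.1%), PC2 0.129 (12.9%);  cumulative: 0.871, 1


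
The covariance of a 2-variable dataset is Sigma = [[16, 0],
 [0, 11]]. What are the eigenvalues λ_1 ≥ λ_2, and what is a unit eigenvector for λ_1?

Step 1 — characteristic polynomial of 2×2 Sigma:
  det(Sigma - λI) = λ² - trace · λ + det = 0.
  trace = 16 + 11 = 27, det = 16·11 - (0)² = 176.
Step 2 — discriminant:
  Δ = trace² - 4·det = 729 - 704 = 25.
Step 3 — eigenvalues:
  λ = (trace ± √Δ)/2 = (27 ± 5)/2,
  λ_1 = 16,  λ_2 = 11.

Step 4 — unit eigenvector for λ_1: Sigma is diagonal, so its eigenvectors are the coordinate axes. λ_1 = 16 is the diagonal entry on the first coordinate axis, hence
  v_1 = (1, 0) (||v_1|| = 1).

λ_1 = 16,  λ_2 = 11;  v_1 ≈ (1, 0)


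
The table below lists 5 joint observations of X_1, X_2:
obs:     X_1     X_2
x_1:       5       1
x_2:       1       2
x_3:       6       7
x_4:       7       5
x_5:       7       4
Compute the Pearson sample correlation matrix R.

Step 1 — column means:
  mean(X_1) = (5 + 1 + 6 + 7 + 7) / 5 = 26/5 = 5.2
  mean(X_2) = (1 + 2 + 7 + 5 + 4) / 5 = 19/5 = 3.8

Step 2 — sample variances and covariances s[i,j] = (1/(n-1)) · Σ_k (x_{k,i} - mean_i) · (x_{k,j} - mean_j), with n-1 = 4:
  s[X_1,X_1] = ((-0.2)·(-0.2) + (-4.2)·(-4.2) + (0.8)·(0.8) + (1.8)·(1.8) + (1.8)·(1.8)) / 4 = 24.8/4 = 6.2
  s[X_1,X_2] = ((-0.2)·(-2.8) + (-4.2)·(-1.8) + (0.8)·(3.2) + (1.8)·(1.2) + (1.8)·(0.2)) / 4 = 13.2/4 = 3.3
  s[X_2,X_2] = ((-2.8)·(-2.8) + (-1.8)·(-1.8) + (3.2)·(3.2) + (1.2)·(1.2) + (0.2)·(0.2)) / 4 = 22.8/4 = 5.7
  Sample standard deviations s_i = √(s[i,i]):
  s(X_1) = √(6.2) = 2.49
  s(X_2) = √(5.7) = 2.3875

Step 3 — r_{ij} = s_{ij} / (s_i · s_j):
  r[X_1,X_1] = 1 (diagonal).
  r[X_1,X_2] = 3.3 / (2.49 · 2.3875) = 3.3 / 5.9447 = 0.5551
  r[X_2,X_2] = 1 (diagonal).

R is symmetric with unit diagonal. Assembling:

R = [[1, 0.5551],
 [0.5551, 1]]


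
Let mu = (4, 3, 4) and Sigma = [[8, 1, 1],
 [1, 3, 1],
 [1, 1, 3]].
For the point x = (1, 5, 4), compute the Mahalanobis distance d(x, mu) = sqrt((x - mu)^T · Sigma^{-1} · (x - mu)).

Step 1 — centre the observation: (x - mu) = (-3, 2, 0).

Step 2 — invert Sigma (cofactor / det for 3×3, or solve directly):
  Sigma^{-1} = [[0.1333, -0.0333, -0.0333],
 [-0.0333, 0.3833, -0.1167],
 [-0.0333, -0.1167, 0.3833]].

Step 3 — form the quadratic (x - mu)^T · Sigma^{-1} · (x - mu):
  Sigma^{-1} · (x - mu) = (-0.4667, 0.8667, -0.1333).
  (x - mu)^T · [Sigma^{-1} · (x - mu)] = (-3)·(-0.4667) + (2)·(0.8667) + (0)·(-0.1333) = 3.1333.

Step 4 — take square root: d = √(3.1333) ≈ 1.7701.

d(x, mu) = √(3.1333) ≈ 1.7701


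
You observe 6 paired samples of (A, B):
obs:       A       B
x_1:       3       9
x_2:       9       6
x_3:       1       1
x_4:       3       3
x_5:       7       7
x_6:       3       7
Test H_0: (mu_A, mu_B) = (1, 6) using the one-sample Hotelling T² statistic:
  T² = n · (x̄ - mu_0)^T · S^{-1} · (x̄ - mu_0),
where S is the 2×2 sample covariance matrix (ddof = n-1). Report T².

Step 1 — sample mean vector:
  mean(A) = (3 + 9 + 1 + 3 + 7 + 3) / 6 = 26/6 = 4.3333
  mean(B) = (9 + 6 + 1 + 3 + 7 + 7) / 6 = 33/6 = 5.5
  x̄ = (4.3333, 5.5),  deviation x̄ - mu_0 = (4.3333, 5.5) - (1, 6) = (3.3333, -0.5).

Step 2 — sample covariance matrix, S[i,j] = (1/(n-1)) · Σ_k (x_{k,i} - mean_i) · (x_{k,j} - mean_j), divisor n-1 = 5:
  S[A,A] = ((-1.3333)·(-1.3333) + (4.6667)·(4.6667) + (-3.3333)·(-3.3333) + (-1.3333)·(-1.3333) + (2.6667)·(2.6667) + (-1.3333)·(-1.3333)) / 5 = 45.3333/5 = 9.0667
  S[A,B] = ((-1.3333)·(3.5) + (4.6667)·(0.5) + (-3.3333)·(-4.5) + (-1.3333)·(-2.5) + (2.6667)·(1.5) + (-1.3333)·(1.5)) / 5 = 18/5 = 3.6
  S[B,B] = ((3.5)·(3.5) + (0.5)·(0.5) + (-4.5)·(-4.5) + (-2.5)·(-2.5) + (1.5)·(1.5) + (1.5)·(1.5)) / 5 = 43.5/5 = 8.7
  S = [[9.0667, 3.6],
 [3.6, 8.7]].

Step 3 — invert S. det(S) = 9.0667·8.7 - (3.6)² = 65.92.
  S^{-1} = (1/det) · [[d, -b], [-b, a]] = [[0.132, -0.0546],
 [-0.0546, 0.1375]].

Step 4 — quadratic form (x̄ - mu_0)^T · S^{-1} · (x̄ - mu_0):
  S^{-1} · (x̄ - mu_0) = (0.4672, -0.2508),
  (x̄ - mu_0)^T · [...] = (3.3333)·(0.4672) + (-0.5)·(-0.2508) = 1.6828.

Step 5 — scale by n: T² = 6 · 1.6828 = 10.0971.

T² ≈ 10.0971


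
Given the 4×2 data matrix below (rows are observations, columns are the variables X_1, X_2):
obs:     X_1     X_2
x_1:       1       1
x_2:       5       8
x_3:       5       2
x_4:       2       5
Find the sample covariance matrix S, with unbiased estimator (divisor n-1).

Step 1 — column means:
  mean(X_1) = (1 + 5 + 5 + 2) / 4 = 13/4 = 3.25
  mean(X_2) = (1 + 8 + 2 + 5) / 4 = 16/4 = 4

Step 2 — sample covariance S[i,j] = (1/(n-1)) · Σ_k (x_{k,i} - mean_i) · (x_{k,j} - mean_j), with n-1 = 3.
  S[X_1,X_1] = ((-2.25)·(-2.25) + (1.75)·(1.75) + (1.75)·(1.75) + (-1.25)·(-1.25)) / 3 = 12.75/3 = 4.25
  S[X_1,X_2] = ((-2.25)·(-3) + (1.75)·(4) + (1.75)·(-2) + (-1.25)·(1)) / 3 = 9/3 = 3
  S[X_2,X_2] = ((-3)·(-3) + (4)·(4) + (-2)·(-2) + (1)·(1)) / 3 = 30/3 = 10

S is symmetric (S[j,i] = S[i,j]). Assembling:

S = [[4.25, 3],
 [3, 10]]


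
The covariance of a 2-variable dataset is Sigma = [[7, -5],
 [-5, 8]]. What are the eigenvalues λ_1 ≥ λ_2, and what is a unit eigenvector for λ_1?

Step 1 — characteristic polynomial of 2×2 Sigma:
  det(Sigma - λI) = λ² - trace · λ + det = 0.
  trace = 7 + 8 = 15, det = 7·8 - (-5)² = 31.
Step 2 — discriminant:
  Δ = trace² - 4·det = 225 - 124 = 101.
Step 3 — eigenvalues:
  λ = (trace ± √Δ)/2 = (15 ± 10.0499)/2,
  λ_1 = 12.5249,  λ_2 = 2.4751.

Step 4 — unit eigenvector for λ_1: solve (Sigma - λ_1 I)v = 0. First row:
  (7 - 12.5249)·v_x + (-5)·v_y = 0, i.e. (-5.5249)·v_x + (-5)·v_y = 0,
  so v ∝ (b, λ_1 - a) = (-5, 5.5249); multiply by -1 so the first entry is positive: u = (5, -5.5249).
  ||u|| = √((5)² + (-5.5249)²) = √(55.5249) ≈ 7.4515,
  v_1 = u/||u|| ≈ (0.671, -0.7415) (||v_1|| = 1).

λ_1 = 12.5249,  λ_2 = 2.4751;  v_1 ≈ (0.671, -0.7415)


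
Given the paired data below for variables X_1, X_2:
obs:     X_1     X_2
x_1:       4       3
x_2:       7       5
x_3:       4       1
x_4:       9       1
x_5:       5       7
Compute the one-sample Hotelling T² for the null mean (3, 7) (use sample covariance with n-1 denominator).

Step 1 — sample mean vector:
  mean(X_1) = (4 + 7 + 4 + 9 + 5) / 5 = 29/5 = 5.8
  mean(X_2) = (3 + 5 + 1 + 1 + 7) / 5 = 17/5 = 3.4
  x̄ = (5.8, 3.4),  deviation x̄ - mu_0 = (5.8, 3.4) - (3, 7) = (2.8, -3.6).

Step 2 — sample covariance matrix, S[i,j] = (1/(n-1)) · Σ_k (x_{k,i} - mean_i) · (x_{k,j} - mean_j), divisor n-1 = 4:
  S[X_1,X_1] = ((-1.8)·(-1.8) + (1.2)·(1.2) + (-1.8)·(-1.8) + (3.2)·(3.2) + (-0.8)·(-0.8)) / 4 = 18.8/4 = 4.7
  S[X_1,X_2] = ((-1.8)·(-0.4) + (1.2)·(1.6) + (-1.8)·(-2.4) + (3.2)·(-2.4) + (-0.8)·(3.6)) / 4 = -3.6/4 = -0.9
  S[X_2,X_2] = ((-0.4)·(-0.4) + (1.6)·(1.6) + (-2.4)·(-2.4) + (-2.4)·(-2.4) + (3.6)·(3.6)) / 4 = 27.2/4 = 6.8
  S = [[4.7, -0.9],
 [-0.9, 6.8]].

Step 3 — invert S. det(S) = 4.7·6.8 - (-0.9)² = 31.15.
  S^{-1} = (1/det) · [[d, -b], [-b, a]] = [[0.2183, 0.0289],
 [0.0289, 0.1509]].

Step 4 — quadratic form (x̄ - mu_0)^T · S^{-1} · (x̄ - mu_0):
  S^{-1} · (x̄ - mu_0) = (0.5072, -0.4623),
  (x̄ - mu_0)^T · [...] = (2.8)·(0.5072) + (-3.6)·(-0.4623) = 3.0844.

Step 5 — scale by n: T² = 5 · 3.0844 = 15.4222.

T² ≈ 15.4222


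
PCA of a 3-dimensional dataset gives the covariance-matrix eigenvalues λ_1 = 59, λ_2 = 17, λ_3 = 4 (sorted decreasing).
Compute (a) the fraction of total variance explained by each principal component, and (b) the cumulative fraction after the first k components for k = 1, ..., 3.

Step 1 — total variance = trace(Sigma) = Σ λ_i = 59 + 17 + 4 = 80.

Step 2 — fraction explained by component i = λ_i / Σ λ:
  PC1: 59/80 = 0.7375
  PC2: 17/80 = 0.2125
  PC3: 4/80 = 0.05

Step 3 — cumulative fraction after k components = (λ_1 + ... + λ_k) / Σ λ:
  k = 1: 59/80 = 0.7375
  k = 2: (59 + 17)/80 = 76/80 = 0.95
  k = 3: (59 + 17 + 4)/80 = 80/80 = 1

Summary (fraction, with percent):

explained: PC1 0.7375 (73.75%), PC2 0.2125 (21.25%), PC3 0.05 (5%);  cumulative: 0.7375, 0.95, 1


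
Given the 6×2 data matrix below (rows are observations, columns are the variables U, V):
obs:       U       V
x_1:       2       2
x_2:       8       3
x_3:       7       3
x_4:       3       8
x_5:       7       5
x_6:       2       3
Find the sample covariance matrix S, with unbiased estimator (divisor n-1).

Step 1 — column means:
  mean(U) = (2 + 8 + 7 + 3 + 7 + 2) / 6 = 29/6 = 4.8333
  mean(V) = (2 + 3 + 3 + 8 + 5 + 3) / 6 = 24/6 = 4

Step 2 — sample covariance S[i,j] = (1/(n-1)) · Σ_k (x_{k,i} - mean_i) · (x_{k,j} - mean_j), with n-1 = 5.
  S[U,U] = ((-2.8333)·(-2.8333) + (3.1667)·(3.1667) + (2.1667)·(2.1667) + (-1.8333)·(-1.8333) + (2.1667)·(2.1667) + (-2.8333)·(-2.8333)) / 5 = 38.8333/5 = 7.7667
  S[U,V] = ((-2.8333)·(-2) + (3.1667)·(-1) + (2.1667)·(-1) + (-1.8333)·(4) + (2.1667)·(1) + (-2.8333)·(-1)) / 5 = -2/5 = -0.4
  S[V,V] = ((-2)·(-2) + (-1)·(-1) + (-1)·(-1) + (4)·(4) + (1)·(1) + (-1)·(-1)) / 5 = 24/5 = 4.8

S is symmetric (S[j,i] = S[i,j]). Assembling:

S = [[7.7667, -0.4],
 [-0.4, 4.8]]


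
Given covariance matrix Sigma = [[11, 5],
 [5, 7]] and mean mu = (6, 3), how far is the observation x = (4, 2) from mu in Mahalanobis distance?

Step 1 — centre the observation: (x - mu) = (-2, -1).

Step 2 — invert Sigma. det(Sigma) = 11·7 - (5)² = 52.
  Sigma^{-1} = (1/det) · [[d, -b], [-b, a]] = [[0.1346, -0.0962],
 [-0.0962, 0.2115]].

Step 3 — form the quadratic (x - mu)^T · Sigma^{-1} · (x - mu):
  Sigma^{-1} · (x - mu) = (-0.1731, -0.0192).
  (x - mu)^T · [Sigma^{-1} · (x - mu)] = (-2)·(-0.1731) + (-1)·(-0.0192) = 0.3654.

Step 4 — take square root: d = √(0.3654) ≈ 0.6045.

d(x, mu) = √(0.3654) ≈ 0.6045


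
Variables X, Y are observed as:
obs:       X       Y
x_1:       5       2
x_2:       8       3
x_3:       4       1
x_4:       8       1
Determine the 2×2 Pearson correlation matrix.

Step 1 — column means:
  mean(X) = (5 + 8 + 4 + 8) / 4 = 25/4 = 6.25
  mean(Y) = (2 + 3 + 1 + 1) / 4 = 7/4 = 1.75

Step 2 — sample variances and covariances s[i,j] = (1/(n-1)) · Σ_k (x_{k,i} - mean_i) · (x_{k,j} - mean_j), with n-1 = 3:
  s[X,X] = ((-1.25)·(-1.25) + (1.75)·(1.75) + (-2.25)·(-2.25) + (1.75)·(1.75)) / 3 = 12.75/3 = 4.25
  s[X,Y] = ((-1.25)·(0.25) + (1.75)·(1.25) + (-2.25)·(-0.75) + (1.75)·(-0.75)) / 3 = 2.25/3 = 0.75
  s[Y,Y] = ((0.25)·(0.25) + (1.25)·(1.25) + (-0.75)·(-0.75) + (-0.75)·(-0.75)) / 3 = 2.75/3 = 0.9167
  Sample standard deviations s_i = √(s[i,i]):
  s(X) = √(4.25) = 2.0616
  s(Y) = √(0.9167) = 0.9574

Step 3 — r_{ij} = s_{ij} / (s_i · s_j):
  r[X,X] = 1 (diagonal).
  r[X,Y] = 0.75 / (2.0616 · 0.9574) = 0.75 / 1.9738 = 0.38
  r[Y,Y] = 1 (diagonal).

R is symmetric with unit diagonal. Assembling:

R = [[1, 0.38],
 [0.38, 1]]


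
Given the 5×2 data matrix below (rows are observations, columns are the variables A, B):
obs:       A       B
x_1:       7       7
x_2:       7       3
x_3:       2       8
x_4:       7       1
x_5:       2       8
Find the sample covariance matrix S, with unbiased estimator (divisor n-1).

Step 1 — column means:
  mean(A) = (7 + 7 + 2 + 7 + 2) / 5 = 25/5 = 5
  mean(B) = (7 + 3 + 8 + 1 + 8) / 5 = 27/5 = 5.4

Step 2 — sample covariance S[i,j] = (1/(n-1)) · Σ_k (x_{k,i} - mean_i) · (x_{k,j} - mean_j), with n-1 = 4.
  S[A,A] = ((2)·(2) + (2)·(2) + (-3)·(-3) + (2)·(2) + (-3)·(-3)) / 4 = 30/4 = 7.5
  S[A,B] = ((2)·(1.6) + (2)·(-2.4) + (-3)·(2.6) + (2)·(-4.4) + (-3)·(2.6)) / 4 = -26/4 = -6.5
  S[B,B] = ((1.6)·(1.6) + (-2.4)·(-2.4) + (2.6)·(2.6) + (-4.4)·(-4.4) + (2.6)·(2.6)) / 4 = 41.2/4 = 10.3

S is symmetric (S[j,i] = S[i,j]). Assembling:

S = [[7.5, -6.5],
 [-6.5, 10.3]]


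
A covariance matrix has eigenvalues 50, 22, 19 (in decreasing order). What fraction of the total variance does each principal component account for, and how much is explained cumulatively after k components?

Step 1 — total variance = trace(Sigma) = Σ λ_i = 50 + 22 + 19 = 91.

Step 2 — fraction explained by component i = λ_i / Σ λ:
  PC1: 50/91 = 0.5495
  PC2: 22/91 = 0.2418
  PC3: 19/91 = 0.2088

Step 3 — cumulative fraction after k components = (λ_1 + ... + λ_k) / Σ λ:
  k = 1: 50/91 = 0.5495
  k = 2: (50 + 22)/91 = 72/91 = 0.7912
  k = 3: (50 + 22 + 19)/91 = 91/91 = 1

Summary (fraction, with percent):

explained: PC1 0.5495 (54.95%), PC2 0.2418 (24.18%), PC3 0.2088 (20.88%);  cumulative: 0.5495, 0.7912, 1


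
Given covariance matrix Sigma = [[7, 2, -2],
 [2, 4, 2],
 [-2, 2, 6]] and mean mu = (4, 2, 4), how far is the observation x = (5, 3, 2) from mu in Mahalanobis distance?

Step 1 — centre the observation: (x - mu) = (1, 1, -2).

Step 2 — invert Sigma (cofactor / det for 3×3, or solve directly):
  Sigma^{-1} = [[0.2381, -0.1905, 0.1429],
 [-0.1905, 0.4524, -0.2143],
 [0.1429, -0.2143, 0.2857]].

Step 3 — form the quadratic (x - mu)^T · Sigma^{-1} · (x - mu):
  Sigma^{-1} · (x - mu) = (-0.2381, 0.6905, -0.6429).
  (x - mu)^T · [Sigma^{-1} · (x - mu)] = (1)·(-0.2381) + (1)·(0.6905) + (-2)·(-0.6429) = 1.7381.

Step 4 — take square root: d = √(1.7381) ≈ 1.3184.

d(x, mu) = √(1.7381) ≈ 1.3184
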